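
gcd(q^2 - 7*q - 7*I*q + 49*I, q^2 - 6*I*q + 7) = q - 7*I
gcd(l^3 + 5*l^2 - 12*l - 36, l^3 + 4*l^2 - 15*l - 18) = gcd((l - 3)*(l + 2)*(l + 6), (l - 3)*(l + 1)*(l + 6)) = l^2 + 3*l - 18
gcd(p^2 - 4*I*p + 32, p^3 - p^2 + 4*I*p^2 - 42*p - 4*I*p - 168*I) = p + 4*I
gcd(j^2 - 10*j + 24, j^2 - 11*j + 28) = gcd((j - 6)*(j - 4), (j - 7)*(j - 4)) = j - 4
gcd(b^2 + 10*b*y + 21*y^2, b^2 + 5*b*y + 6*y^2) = b + 3*y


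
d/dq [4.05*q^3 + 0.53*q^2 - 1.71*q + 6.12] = 12.15*q^2 + 1.06*q - 1.71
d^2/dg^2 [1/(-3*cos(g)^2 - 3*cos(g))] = (4*(1 - cos(2*g))^2 - 15*cos(g) + 6*cos(2*g) + 3*cos(3*g) - 18)/(12*(cos(g) + 1)^3*cos(g)^3)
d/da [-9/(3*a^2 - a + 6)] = 9*(6*a - 1)/(3*a^2 - a + 6)^2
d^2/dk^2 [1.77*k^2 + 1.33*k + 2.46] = 3.54000000000000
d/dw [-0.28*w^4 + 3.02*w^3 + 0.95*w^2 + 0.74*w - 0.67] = -1.12*w^3 + 9.06*w^2 + 1.9*w + 0.74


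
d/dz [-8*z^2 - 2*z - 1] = -16*z - 2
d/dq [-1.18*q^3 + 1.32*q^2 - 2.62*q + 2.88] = -3.54*q^2 + 2.64*q - 2.62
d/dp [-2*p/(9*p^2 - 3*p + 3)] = 2*(3*p^2 - 1)/(3*(9*p^4 - 6*p^3 + 7*p^2 - 2*p + 1))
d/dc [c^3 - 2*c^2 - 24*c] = 3*c^2 - 4*c - 24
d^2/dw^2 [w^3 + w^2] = 6*w + 2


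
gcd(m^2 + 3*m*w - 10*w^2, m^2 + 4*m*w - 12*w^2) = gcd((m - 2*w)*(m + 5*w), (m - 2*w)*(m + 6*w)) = -m + 2*w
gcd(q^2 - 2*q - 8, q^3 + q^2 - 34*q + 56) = q - 4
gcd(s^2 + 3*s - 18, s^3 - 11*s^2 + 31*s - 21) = s - 3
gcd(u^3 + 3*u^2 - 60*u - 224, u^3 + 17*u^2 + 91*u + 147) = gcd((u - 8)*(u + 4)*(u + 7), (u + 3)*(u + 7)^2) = u + 7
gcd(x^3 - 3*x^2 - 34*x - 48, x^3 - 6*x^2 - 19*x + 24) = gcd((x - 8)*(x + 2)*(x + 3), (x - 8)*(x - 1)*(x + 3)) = x^2 - 5*x - 24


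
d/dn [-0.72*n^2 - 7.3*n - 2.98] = -1.44*n - 7.3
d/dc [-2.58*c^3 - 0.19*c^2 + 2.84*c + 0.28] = -7.74*c^2 - 0.38*c + 2.84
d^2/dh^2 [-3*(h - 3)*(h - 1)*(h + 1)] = 18 - 18*h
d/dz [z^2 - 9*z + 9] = 2*z - 9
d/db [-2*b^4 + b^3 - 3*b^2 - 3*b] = -8*b^3 + 3*b^2 - 6*b - 3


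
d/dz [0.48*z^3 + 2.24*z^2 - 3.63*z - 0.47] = 1.44*z^2 + 4.48*z - 3.63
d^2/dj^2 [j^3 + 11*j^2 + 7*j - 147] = 6*j + 22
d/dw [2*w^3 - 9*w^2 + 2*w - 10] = 6*w^2 - 18*w + 2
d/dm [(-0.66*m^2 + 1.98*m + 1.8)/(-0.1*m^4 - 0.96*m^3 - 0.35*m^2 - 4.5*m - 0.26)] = (-0.132*m^5 - 0.0395999999999999*m^4 + 4.5216*m^3 + 8.847*m^2 + 1.6032*m + 7.5852)/(0.01*m^8 + 0.192*m^7 + 0.9916*m^6 + 1.572*m^5 + 8.8145*m^4 + 3.6492*m^3 + 20.432*m^2 + 2.34*m + 0.0676)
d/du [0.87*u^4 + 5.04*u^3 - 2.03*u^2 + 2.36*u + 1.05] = 3.48*u^3 + 15.12*u^2 - 4.06*u + 2.36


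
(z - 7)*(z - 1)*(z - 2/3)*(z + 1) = z^4 - 23*z^3/3 + 11*z^2/3 + 23*z/3 - 14/3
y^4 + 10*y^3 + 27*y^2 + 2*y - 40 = (y - 1)*(y + 2)*(y + 4)*(y + 5)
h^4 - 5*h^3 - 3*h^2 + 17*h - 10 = (h - 5)*(h - 1)^2*(h + 2)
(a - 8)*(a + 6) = a^2 - 2*a - 48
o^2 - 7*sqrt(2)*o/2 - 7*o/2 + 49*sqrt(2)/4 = (o - 7/2)*(o - 7*sqrt(2)/2)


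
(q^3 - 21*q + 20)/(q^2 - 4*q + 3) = (q^2 + q - 20)/(q - 3)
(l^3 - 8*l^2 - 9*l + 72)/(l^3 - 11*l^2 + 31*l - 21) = (l^2 - 5*l - 24)/(l^2 - 8*l + 7)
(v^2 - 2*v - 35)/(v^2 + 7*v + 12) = (v^2 - 2*v - 35)/(v^2 + 7*v + 12)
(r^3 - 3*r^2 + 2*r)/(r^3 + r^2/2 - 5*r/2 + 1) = 2*r*(r - 2)/(2*r^2 + 3*r - 2)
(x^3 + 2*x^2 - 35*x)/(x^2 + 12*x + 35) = x*(x - 5)/(x + 5)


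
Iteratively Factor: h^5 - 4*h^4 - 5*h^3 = (h + 1)*(h^4 - 5*h^3) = (h - 5)*(h + 1)*(h^3) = h*(h - 5)*(h + 1)*(h^2) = h^2*(h - 5)*(h + 1)*(h)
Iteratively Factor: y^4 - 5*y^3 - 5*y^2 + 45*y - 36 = (y + 3)*(y^3 - 8*y^2 + 19*y - 12) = (y - 3)*(y + 3)*(y^2 - 5*y + 4) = (y - 4)*(y - 3)*(y + 3)*(y - 1)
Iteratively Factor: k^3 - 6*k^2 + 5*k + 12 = (k - 4)*(k^2 - 2*k - 3) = (k - 4)*(k - 3)*(k + 1)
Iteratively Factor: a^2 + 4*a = (a)*(a + 4)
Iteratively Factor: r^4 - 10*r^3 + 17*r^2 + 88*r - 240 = (r + 3)*(r^3 - 13*r^2 + 56*r - 80) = (r - 4)*(r + 3)*(r^2 - 9*r + 20) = (r - 5)*(r - 4)*(r + 3)*(r - 4)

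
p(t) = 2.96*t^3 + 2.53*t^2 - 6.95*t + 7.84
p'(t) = 8.88*t^2 + 5.06*t - 6.95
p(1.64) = 16.30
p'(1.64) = 25.23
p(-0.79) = 13.45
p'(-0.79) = -5.41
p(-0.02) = 7.98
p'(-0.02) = -7.05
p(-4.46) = -173.44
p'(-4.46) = 147.12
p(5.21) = 458.91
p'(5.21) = 260.45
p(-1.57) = 13.53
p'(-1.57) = 6.99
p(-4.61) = -196.35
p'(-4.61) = 158.44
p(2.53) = 54.39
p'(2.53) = 62.69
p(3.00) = 89.68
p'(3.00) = 88.15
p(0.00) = 7.84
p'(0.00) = -6.95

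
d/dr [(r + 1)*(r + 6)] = 2*r + 7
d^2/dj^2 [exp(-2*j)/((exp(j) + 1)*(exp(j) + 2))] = (16*exp(4*j) + 69*exp(3*j) + 105*exp(2*j) + 66*exp(j) + 16)*exp(-2*j)/(exp(6*j) + 9*exp(5*j) + 33*exp(4*j) + 63*exp(3*j) + 66*exp(2*j) + 36*exp(j) + 8)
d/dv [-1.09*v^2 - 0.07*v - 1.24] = -2.18*v - 0.07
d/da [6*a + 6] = 6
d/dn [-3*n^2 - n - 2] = -6*n - 1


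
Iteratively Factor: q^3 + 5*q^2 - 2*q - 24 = (q - 2)*(q^2 + 7*q + 12) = (q - 2)*(q + 4)*(q + 3)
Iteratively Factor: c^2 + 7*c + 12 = (c + 4)*(c + 3)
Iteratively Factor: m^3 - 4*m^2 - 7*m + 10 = (m - 5)*(m^2 + m - 2) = (m - 5)*(m - 1)*(m + 2)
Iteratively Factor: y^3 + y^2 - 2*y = (y + 2)*(y^2 - y) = y*(y + 2)*(y - 1)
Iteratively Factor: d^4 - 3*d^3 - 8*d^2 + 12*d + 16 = (d - 2)*(d^3 - d^2 - 10*d - 8) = (d - 4)*(d - 2)*(d^2 + 3*d + 2) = (d - 4)*(d - 2)*(d + 2)*(d + 1)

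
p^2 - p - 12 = (p - 4)*(p + 3)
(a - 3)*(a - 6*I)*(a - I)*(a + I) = a^4 - 3*a^3 - 6*I*a^3 + a^2 + 18*I*a^2 - 3*a - 6*I*a + 18*I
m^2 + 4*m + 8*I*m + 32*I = (m + 4)*(m + 8*I)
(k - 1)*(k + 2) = k^2 + k - 2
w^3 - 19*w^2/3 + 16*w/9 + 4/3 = (w - 6)*(w - 2/3)*(w + 1/3)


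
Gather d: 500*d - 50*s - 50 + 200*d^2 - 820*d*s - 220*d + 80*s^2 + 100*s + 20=200*d^2 + d*(280 - 820*s) + 80*s^2 + 50*s - 30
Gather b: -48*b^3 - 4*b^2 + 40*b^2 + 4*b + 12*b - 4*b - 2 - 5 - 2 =-48*b^3 + 36*b^2 + 12*b - 9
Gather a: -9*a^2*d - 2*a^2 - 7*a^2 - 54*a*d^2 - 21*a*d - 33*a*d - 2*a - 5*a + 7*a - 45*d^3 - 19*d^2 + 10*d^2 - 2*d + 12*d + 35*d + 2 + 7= a^2*(-9*d - 9) + a*(-54*d^2 - 54*d) - 45*d^3 - 9*d^2 + 45*d + 9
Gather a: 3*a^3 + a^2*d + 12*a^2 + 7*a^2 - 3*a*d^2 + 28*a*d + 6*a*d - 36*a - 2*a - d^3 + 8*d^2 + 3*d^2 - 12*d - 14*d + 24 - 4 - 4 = 3*a^3 + a^2*(d + 19) + a*(-3*d^2 + 34*d - 38) - d^3 + 11*d^2 - 26*d + 16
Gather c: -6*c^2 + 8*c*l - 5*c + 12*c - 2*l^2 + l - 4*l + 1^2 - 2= -6*c^2 + c*(8*l + 7) - 2*l^2 - 3*l - 1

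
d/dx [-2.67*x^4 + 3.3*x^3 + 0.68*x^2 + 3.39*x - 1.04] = -10.68*x^3 + 9.9*x^2 + 1.36*x + 3.39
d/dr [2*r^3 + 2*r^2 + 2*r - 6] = 6*r^2 + 4*r + 2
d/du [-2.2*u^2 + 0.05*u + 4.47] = 0.05 - 4.4*u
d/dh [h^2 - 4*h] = 2*h - 4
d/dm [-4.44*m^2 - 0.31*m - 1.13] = -8.88*m - 0.31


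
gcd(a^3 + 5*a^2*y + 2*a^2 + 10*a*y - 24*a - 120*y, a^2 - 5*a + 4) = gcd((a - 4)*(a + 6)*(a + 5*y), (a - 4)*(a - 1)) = a - 4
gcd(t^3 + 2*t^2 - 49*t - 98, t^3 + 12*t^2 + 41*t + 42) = t^2 + 9*t + 14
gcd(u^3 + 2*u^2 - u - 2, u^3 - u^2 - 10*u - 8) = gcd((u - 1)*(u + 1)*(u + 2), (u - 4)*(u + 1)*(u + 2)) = u^2 + 3*u + 2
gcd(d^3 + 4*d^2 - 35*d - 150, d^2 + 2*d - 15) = d + 5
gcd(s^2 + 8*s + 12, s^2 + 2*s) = s + 2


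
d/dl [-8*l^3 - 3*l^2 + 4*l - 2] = -24*l^2 - 6*l + 4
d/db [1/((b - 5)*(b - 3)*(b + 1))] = (-(b - 5)*(b - 3) - (b - 5)*(b + 1) - (b - 3)*(b + 1))/((b - 5)^2*(b - 3)^2*(b + 1)^2)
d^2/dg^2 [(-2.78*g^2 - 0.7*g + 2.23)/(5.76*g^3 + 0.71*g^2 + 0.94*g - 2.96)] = (-184.467456*g^6 - 139.34592*g^5 + 960.968448*g^4 - 507.06834*g^3 - 99.081798*g^2 + 228.22674*g - 39.295864)/(191.102976*g^9 + 70.668288*g^8 + 102.27168*g^7 - 271.193833*g^6 - 55.941126*g^5 - 98.754084*g^4 + 140.378008*g^3 + 10.81584*g^2 + 24.707712*g - 25.934336)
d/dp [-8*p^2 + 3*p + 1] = 3 - 16*p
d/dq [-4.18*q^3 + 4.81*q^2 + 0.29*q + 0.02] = -12.54*q^2 + 9.62*q + 0.29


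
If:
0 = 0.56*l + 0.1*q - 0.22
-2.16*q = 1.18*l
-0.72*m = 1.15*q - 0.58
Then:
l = 0.44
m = 1.19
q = -0.24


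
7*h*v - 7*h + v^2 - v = (7*h + v)*(v - 1)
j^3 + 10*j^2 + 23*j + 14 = (j + 1)*(j + 2)*(j + 7)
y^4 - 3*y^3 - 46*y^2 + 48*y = y*(y - 8)*(y - 1)*(y + 6)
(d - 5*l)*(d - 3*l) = d^2 - 8*d*l + 15*l^2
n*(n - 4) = n^2 - 4*n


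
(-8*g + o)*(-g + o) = 8*g^2 - 9*g*o + o^2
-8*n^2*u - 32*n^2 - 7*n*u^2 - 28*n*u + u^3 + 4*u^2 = (-8*n + u)*(n + u)*(u + 4)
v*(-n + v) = -n*v + v^2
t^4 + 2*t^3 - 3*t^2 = t^2*(t - 1)*(t + 3)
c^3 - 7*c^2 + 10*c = c*(c - 5)*(c - 2)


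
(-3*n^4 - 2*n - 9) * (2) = -6*n^4 - 4*n - 18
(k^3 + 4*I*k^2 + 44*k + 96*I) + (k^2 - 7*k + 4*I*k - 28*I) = k^3 + k^2 + 4*I*k^2 + 37*k + 4*I*k + 68*I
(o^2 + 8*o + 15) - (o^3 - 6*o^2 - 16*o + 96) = -o^3 + 7*o^2 + 24*o - 81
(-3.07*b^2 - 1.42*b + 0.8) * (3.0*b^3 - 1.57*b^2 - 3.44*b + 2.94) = -9.21*b^5 + 0.5599*b^4 + 15.1902*b^3 - 5.397*b^2 - 6.9268*b + 2.352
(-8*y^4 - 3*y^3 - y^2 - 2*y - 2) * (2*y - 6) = -16*y^5 + 42*y^4 + 16*y^3 + 2*y^2 + 8*y + 12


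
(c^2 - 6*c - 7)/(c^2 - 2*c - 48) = (-c^2 + 6*c + 7)/(-c^2 + 2*c + 48)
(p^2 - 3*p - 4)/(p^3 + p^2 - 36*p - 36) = (p - 4)/(p^2 - 36)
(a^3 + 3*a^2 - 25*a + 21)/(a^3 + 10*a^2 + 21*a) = (a^2 - 4*a + 3)/(a*(a + 3))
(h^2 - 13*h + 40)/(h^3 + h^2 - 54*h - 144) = (h - 5)/(h^2 + 9*h + 18)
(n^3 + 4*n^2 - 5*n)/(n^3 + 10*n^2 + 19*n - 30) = n/(n + 6)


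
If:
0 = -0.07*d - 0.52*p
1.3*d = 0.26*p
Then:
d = 0.00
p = 0.00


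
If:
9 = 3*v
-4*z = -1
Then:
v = 3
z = 1/4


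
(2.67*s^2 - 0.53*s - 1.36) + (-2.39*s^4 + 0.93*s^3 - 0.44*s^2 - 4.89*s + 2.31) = -2.39*s^4 + 0.93*s^3 + 2.23*s^2 - 5.42*s + 0.95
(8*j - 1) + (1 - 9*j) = -j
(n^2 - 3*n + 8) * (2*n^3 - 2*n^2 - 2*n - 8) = 2*n^5 - 8*n^4 + 20*n^3 - 18*n^2 + 8*n - 64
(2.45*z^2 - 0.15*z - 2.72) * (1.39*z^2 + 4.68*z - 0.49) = 3.4055*z^4 + 11.2575*z^3 - 5.6833*z^2 - 12.6561*z + 1.3328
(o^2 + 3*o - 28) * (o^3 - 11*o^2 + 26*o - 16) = o^5 - 8*o^4 - 35*o^3 + 370*o^2 - 776*o + 448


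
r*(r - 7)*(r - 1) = r^3 - 8*r^2 + 7*r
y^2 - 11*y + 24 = (y - 8)*(y - 3)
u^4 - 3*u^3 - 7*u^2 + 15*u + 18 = (u - 3)^2*(u + 1)*(u + 2)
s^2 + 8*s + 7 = (s + 1)*(s + 7)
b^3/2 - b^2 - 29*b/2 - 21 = (b/2 + 1)*(b - 7)*(b + 3)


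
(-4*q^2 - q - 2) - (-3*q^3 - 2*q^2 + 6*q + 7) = 3*q^3 - 2*q^2 - 7*q - 9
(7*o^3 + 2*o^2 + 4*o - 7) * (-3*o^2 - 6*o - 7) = -21*o^5 - 48*o^4 - 73*o^3 - 17*o^2 + 14*o + 49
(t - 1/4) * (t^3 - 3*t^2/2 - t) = t^4 - 7*t^3/4 - 5*t^2/8 + t/4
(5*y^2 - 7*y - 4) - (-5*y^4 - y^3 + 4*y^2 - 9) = 5*y^4 + y^3 + y^2 - 7*y + 5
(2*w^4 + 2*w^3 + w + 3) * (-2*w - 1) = -4*w^5 - 6*w^4 - 2*w^3 - 2*w^2 - 7*w - 3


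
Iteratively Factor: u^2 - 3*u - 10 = (u + 2)*(u - 5)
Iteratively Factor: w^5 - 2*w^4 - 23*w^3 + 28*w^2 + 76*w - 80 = (w - 1)*(w^4 - w^3 - 24*w^2 + 4*w + 80) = (w - 5)*(w - 1)*(w^3 + 4*w^2 - 4*w - 16) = (w - 5)*(w - 1)*(w + 4)*(w^2 - 4) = (w - 5)*(w - 1)*(w + 2)*(w + 4)*(w - 2)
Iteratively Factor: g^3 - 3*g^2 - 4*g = (g + 1)*(g^2 - 4*g) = (g - 4)*(g + 1)*(g)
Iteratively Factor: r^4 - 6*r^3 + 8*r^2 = (r)*(r^3 - 6*r^2 + 8*r) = r^2*(r^2 - 6*r + 8) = r^2*(r - 4)*(r - 2)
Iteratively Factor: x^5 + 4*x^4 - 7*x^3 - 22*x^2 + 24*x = (x - 1)*(x^4 + 5*x^3 - 2*x^2 - 24*x) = x*(x - 1)*(x^3 + 5*x^2 - 2*x - 24) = x*(x - 1)*(x + 3)*(x^2 + 2*x - 8) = x*(x - 1)*(x + 3)*(x + 4)*(x - 2)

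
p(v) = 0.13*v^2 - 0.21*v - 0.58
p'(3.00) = 0.57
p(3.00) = -0.04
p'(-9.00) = -2.55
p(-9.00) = 11.84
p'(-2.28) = -0.80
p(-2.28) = 0.57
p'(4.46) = 0.95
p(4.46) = 1.07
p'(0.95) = 0.04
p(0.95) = -0.66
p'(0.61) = -0.05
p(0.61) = -0.66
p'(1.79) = 0.26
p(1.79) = -0.54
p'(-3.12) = -1.02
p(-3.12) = 1.34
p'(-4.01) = -1.25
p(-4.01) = 2.35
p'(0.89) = 0.02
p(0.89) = -0.66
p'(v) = 0.26*v - 0.21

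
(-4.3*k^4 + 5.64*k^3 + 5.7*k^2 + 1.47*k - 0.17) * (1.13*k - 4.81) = -4.859*k^5 + 27.0562*k^4 - 20.6874*k^3 - 25.7559*k^2 - 7.2628*k + 0.8177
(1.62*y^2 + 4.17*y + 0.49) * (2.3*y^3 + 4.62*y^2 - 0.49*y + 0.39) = 3.726*y^5 + 17.0754*y^4 + 19.5986*y^3 + 0.8523*y^2 + 1.3862*y + 0.1911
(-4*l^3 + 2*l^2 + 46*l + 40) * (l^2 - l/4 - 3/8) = -4*l^5 + 3*l^4 + 47*l^3 + 111*l^2/4 - 109*l/4 - 15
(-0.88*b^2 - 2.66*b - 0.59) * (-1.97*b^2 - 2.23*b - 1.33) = 1.7336*b^4 + 7.2026*b^3 + 8.2645*b^2 + 4.8535*b + 0.7847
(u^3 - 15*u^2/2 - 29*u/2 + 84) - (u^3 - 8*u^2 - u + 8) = u^2/2 - 27*u/2 + 76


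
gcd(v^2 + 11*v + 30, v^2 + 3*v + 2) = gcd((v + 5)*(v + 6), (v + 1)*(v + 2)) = 1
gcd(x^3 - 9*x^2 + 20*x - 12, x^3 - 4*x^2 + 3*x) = x - 1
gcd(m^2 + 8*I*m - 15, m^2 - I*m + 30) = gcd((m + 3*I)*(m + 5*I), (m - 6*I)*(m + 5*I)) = m + 5*I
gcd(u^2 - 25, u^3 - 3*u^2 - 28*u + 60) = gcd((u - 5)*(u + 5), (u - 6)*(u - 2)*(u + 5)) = u + 5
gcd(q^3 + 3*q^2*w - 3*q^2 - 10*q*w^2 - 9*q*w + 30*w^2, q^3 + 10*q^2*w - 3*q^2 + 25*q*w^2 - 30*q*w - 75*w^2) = q^2 + 5*q*w - 3*q - 15*w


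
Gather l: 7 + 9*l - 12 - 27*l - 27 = -18*l - 32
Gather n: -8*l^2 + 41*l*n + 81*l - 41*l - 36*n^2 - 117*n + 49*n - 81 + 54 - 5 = -8*l^2 + 40*l - 36*n^2 + n*(41*l - 68) - 32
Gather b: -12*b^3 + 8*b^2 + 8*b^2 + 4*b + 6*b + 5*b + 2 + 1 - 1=-12*b^3 + 16*b^2 + 15*b + 2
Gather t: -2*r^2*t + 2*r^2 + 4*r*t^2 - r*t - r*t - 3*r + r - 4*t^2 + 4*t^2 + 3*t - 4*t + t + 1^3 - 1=2*r^2 + 4*r*t^2 - 2*r + t*(-2*r^2 - 2*r)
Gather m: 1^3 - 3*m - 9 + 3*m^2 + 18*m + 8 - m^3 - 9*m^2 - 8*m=-m^3 - 6*m^2 + 7*m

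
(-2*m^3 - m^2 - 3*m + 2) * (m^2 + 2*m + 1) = -2*m^5 - 5*m^4 - 7*m^3 - 5*m^2 + m + 2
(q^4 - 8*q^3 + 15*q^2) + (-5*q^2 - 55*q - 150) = q^4 - 8*q^3 + 10*q^2 - 55*q - 150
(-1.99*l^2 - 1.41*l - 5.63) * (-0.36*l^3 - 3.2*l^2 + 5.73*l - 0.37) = 0.7164*l^5 + 6.8756*l^4 - 4.8639*l^3 + 10.673*l^2 - 31.7382*l + 2.0831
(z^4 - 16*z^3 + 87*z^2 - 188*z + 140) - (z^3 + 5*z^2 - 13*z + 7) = z^4 - 17*z^3 + 82*z^2 - 175*z + 133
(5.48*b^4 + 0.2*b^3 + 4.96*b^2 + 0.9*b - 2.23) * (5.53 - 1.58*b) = -8.6584*b^5 + 29.9884*b^4 - 6.7308*b^3 + 26.0068*b^2 + 8.5004*b - 12.3319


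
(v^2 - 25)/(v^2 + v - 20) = (v - 5)/(v - 4)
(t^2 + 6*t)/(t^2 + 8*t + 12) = t/(t + 2)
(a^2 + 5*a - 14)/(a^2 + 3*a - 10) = (a + 7)/(a + 5)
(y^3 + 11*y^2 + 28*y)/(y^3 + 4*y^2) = (y + 7)/y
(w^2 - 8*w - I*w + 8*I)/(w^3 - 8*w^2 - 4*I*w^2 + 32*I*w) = (w - I)/(w*(w - 4*I))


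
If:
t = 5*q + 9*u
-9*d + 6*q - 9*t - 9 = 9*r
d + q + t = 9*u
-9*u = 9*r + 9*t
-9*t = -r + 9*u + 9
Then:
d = -981/925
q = 327/1850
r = 9/10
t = -267/370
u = -33/185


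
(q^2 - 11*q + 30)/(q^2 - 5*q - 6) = (q - 5)/(q + 1)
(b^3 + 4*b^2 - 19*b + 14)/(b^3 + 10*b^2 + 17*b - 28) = (b - 2)/(b + 4)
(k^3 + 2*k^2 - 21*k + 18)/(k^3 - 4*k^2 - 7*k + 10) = (k^2 + 3*k - 18)/(k^2 - 3*k - 10)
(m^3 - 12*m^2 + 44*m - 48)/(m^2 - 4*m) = m - 8 + 12/m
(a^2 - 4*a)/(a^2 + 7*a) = (a - 4)/(a + 7)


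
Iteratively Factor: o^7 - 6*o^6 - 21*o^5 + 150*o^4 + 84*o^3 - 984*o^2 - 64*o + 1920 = (o - 3)*(o^6 - 3*o^5 - 30*o^4 + 60*o^3 + 264*o^2 - 192*o - 640) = (o - 4)*(o - 3)*(o^5 + o^4 - 26*o^3 - 44*o^2 + 88*o + 160) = (o - 4)*(o - 3)*(o + 2)*(o^4 - o^3 - 24*o^2 + 4*o + 80) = (o - 4)*(o - 3)*(o - 2)*(o + 2)*(o^3 + o^2 - 22*o - 40) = (o - 5)*(o - 4)*(o - 3)*(o - 2)*(o + 2)*(o^2 + 6*o + 8) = (o - 5)*(o - 4)*(o - 3)*(o - 2)*(o + 2)*(o + 4)*(o + 2)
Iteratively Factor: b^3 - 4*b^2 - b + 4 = (b - 1)*(b^2 - 3*b - 4) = (b - 4)*(b - 1)*(b + 1)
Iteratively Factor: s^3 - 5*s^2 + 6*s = (s)*(s^2 - 5*s + 6) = s*(s - 2)*(s - 3)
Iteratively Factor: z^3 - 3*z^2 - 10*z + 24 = (z + 3)*(z^2 - 6*z + 8) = (z - 4)*(z + 3)*(z - 2)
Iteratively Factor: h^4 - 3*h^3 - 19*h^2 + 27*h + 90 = (h + 2)*(h^3 - 5*h^2 - 9*h + 45) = (h - 3)*(h + 2)*(h^2 - 2*h - 15) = (h - 3)*(h + 2)*(h + 3)*(h - 5)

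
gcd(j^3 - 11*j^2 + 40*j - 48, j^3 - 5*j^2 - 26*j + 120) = j - 4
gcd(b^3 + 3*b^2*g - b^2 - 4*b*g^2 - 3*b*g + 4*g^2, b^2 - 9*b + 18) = 1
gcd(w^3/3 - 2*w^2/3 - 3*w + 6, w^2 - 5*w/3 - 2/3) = w - 2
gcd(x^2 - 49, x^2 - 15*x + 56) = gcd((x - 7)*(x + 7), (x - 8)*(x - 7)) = x - 7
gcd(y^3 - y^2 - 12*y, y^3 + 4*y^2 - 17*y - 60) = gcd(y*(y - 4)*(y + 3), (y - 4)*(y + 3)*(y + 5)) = y^2 - y - 12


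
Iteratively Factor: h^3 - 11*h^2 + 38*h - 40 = (h - 4)*(h^2 - 7*h + 10) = (h - 4)*(h - 2)*(h - 5)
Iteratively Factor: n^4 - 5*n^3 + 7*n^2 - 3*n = (n - 1)*(n^3 - 4*n^2 + 3*n) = n*(n - 1)*(n^2 - 4*n + 3) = n*(n - 1)^2*(n - 3)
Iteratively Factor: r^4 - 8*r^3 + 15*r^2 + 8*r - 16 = (r - 4)*(r^3 - 4*r^2 - r + 4) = (r - 4)^2*(r^2 - 1) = (r - 4)^2*(r - 1)*(r + 1)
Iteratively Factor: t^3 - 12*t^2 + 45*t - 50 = (t - 2)*(t^2 - 10*t + 25) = (t - 5)*(t - 2)*(t - 5)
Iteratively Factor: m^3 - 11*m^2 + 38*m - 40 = (m - 5)*(m^2 - 6*m + 8) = (m - 5)*(m - 4)*(m - 2)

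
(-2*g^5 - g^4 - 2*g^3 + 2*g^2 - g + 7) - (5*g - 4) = -2*g^5 - g^4 - 2*g^3 + 2*g^2 - 6*g + 11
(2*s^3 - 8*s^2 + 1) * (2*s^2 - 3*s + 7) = 4*s^5 - 22*s^4 + 38*s^3 - 54*s^2 - 3*s + 7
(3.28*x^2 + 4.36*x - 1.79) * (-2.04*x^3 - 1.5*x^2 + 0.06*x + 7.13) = -6.6912*x^5 - 13.8144*x^4 - 2.6916*x^3 + 26.333*x^2 + 30.9794*x - 12.7627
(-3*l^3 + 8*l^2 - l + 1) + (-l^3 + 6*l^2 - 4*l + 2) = -4*l^3 + 14*l^2 - 5*l + 3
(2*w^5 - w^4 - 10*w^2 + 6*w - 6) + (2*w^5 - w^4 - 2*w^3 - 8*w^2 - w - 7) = 4*w^5 - 2*w^4 - 2*w^3 - 18*w^2 + 5*w - 13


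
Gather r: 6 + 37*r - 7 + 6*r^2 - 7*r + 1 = 6*r^2 + 30*r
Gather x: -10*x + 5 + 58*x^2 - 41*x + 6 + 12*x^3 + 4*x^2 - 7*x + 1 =12*x^3 + 62*x^2 - 58*x + 12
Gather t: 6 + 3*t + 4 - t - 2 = 2*t + 8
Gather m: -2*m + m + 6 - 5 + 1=2 - m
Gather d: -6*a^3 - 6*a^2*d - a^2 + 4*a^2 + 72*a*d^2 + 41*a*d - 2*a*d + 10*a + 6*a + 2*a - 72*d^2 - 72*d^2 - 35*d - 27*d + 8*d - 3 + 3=-6*a^3 + 3*a^2 + 18*a + d^2*(72*a - 144) + d*(-6*a^2 + 39*a - 54)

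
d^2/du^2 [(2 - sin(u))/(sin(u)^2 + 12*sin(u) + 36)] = (sin(u)^3 - 32*sin(u)^2 + 58*sin(u) + 36)/(sin(u) + 6)^4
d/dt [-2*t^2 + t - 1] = 1 - 4*t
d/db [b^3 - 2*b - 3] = 3*b^2 - 2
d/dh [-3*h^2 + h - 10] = 1 - 6*h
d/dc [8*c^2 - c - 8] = 16*c - 1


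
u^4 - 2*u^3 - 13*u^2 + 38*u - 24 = (u - 3)*(u - 2)*(u - 1)*(u + 4)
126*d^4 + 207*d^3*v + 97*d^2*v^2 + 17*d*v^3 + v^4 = (d + v)*(3*d + v)*(6*d + v)*(7*d + v)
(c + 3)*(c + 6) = c^2 + 9*c + 18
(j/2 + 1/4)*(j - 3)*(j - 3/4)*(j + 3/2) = j^4/2 - 7*j^3/8 - 9*j^2/4 + 27*j/32 + 27/32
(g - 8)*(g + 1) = g^2 - 7*g - 8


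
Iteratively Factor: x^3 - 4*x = (x)*(x^2 - 4) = x*(x - 2)*(x + 2)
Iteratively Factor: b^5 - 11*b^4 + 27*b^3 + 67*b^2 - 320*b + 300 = (b - 5)*(b^4 - 6*b^3 - 3*b^2 + 52*b - 60) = (b - 5)*(b - 2)*(b^3 - 4*b^2 - 11*b + 30) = (b - 5)*(b - 2)^2*(b^2 - 2*b - 15) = (b - 5)^2*(b - 2)^2*(b + 3)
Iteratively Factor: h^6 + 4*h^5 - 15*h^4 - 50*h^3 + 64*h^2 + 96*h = (h - 2)*(h^5 + 6*h^4 - 3*h^3 - 56*h^2 - 48*h) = (h - 2)*(h + 1)*(h^4 + 5*h^3 - 8*h^2 - 48*h) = (h - 3)*(h - 2)*(h + 1)*(h^3 + 8*h^2 + 16*h) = h*(h - 3)*(h - 2)*(h + 1)*(h^2 + 8*h + 16) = h*(h - 3)*(h - 2)*(h + 1)*(h + 4)*(h + 4)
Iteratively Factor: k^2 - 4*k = (k)*(k - 4)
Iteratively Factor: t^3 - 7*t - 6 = (t + 1)*(t^2 - t - 6) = (t - 3)*(t + 1)*(t + 2)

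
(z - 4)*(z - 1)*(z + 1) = z^3 - 4*z^2 - z + 4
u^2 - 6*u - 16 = (u - 8)*(u + 2)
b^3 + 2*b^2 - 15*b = b*(b - 3)*(b + 5)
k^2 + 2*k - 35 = (k - 5)*(k + 7)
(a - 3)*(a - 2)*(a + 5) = a^3 - 19*a + 30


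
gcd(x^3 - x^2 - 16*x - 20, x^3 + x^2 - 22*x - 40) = x^2 - 3*x - 10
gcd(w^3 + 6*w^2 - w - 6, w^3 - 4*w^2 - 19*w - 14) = w + 1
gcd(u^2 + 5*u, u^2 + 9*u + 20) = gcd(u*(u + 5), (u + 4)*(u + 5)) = u + 5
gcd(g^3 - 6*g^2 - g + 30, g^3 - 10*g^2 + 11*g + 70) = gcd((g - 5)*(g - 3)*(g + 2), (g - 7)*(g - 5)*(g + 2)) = g^2 - 3*g - 10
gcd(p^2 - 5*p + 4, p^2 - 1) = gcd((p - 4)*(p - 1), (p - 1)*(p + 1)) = p - 1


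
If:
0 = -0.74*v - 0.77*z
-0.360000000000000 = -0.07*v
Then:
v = 5.14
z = -4.94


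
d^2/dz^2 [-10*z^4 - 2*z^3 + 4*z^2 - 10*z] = -120*z^2 - 12*z + 8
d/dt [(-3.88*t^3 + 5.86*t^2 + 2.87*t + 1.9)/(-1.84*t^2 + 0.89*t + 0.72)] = (7.1392*t^4 - 6.9064*t^3 + 2.1154*t^2 + 15.4304*t + 0.3754)/(3.3856*t^4 - 3.2752*t^3 - 1.8575*t^2 + 1.2816*t + 0.5184)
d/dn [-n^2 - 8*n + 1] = -2*n - 8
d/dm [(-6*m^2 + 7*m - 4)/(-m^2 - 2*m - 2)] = (19*m^2 + 16*m - 22)/(m^4 + 4*m^3 + 8*m^2 + 8*m + 4)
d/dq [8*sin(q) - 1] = 8*cos(q)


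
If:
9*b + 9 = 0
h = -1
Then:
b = -1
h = -1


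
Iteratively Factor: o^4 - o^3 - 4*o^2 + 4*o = (o - 1)*(o^3 - 4*o) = (o - 2)*(o - 1)*(o^2 + 2*o) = o*(o - 2)*(o - 1)*(o + 2)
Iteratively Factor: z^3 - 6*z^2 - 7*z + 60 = (z - 4)*(z^2 - 2*z - 15) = (z - 4)*(z + 3)*(z - 5)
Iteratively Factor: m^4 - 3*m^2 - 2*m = (m)*(m^3 - 3*m - 2) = m*(m + 1)*(m^2 - m - 2) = m*(m - 2)*(m + 1)*(m + 1)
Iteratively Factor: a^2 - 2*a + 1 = (a - 1)*(a - 1)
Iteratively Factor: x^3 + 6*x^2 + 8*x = (x + 2)*(x^2 + 4*x) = x*(x + 2)*(x + 4)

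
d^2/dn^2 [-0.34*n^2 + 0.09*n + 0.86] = -0.680000000000000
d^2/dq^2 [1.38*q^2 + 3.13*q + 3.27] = 2.76000000000000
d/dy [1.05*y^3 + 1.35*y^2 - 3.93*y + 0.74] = 3.15*y^2 + 2.7*y - 3.93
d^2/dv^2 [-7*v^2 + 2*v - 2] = -14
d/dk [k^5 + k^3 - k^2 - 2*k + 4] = 5*k^4 + 3*k^2 - 2*k - 2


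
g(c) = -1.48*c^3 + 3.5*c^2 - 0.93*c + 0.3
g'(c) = -4.44*c^2 + 7.0*c - 0.93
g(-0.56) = 2.18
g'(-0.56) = -6.24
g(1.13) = 1.58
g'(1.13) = 1.31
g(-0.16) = 0.54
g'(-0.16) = -2.16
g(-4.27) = 183.31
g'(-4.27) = -111.77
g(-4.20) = 175.60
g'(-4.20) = -108.65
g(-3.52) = 111.49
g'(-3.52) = -80.58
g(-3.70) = 126.62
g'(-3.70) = -87.61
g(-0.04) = 0.34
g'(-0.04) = -1.22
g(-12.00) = 3072.90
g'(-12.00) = -724.29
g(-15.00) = 5796.75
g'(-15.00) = -1104.93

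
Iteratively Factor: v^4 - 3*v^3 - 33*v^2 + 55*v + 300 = (v + 3)*(v^3 - 6*v^2 - 15*v + 100) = (v - 5)*(v + 3)*(v^2 - v - 20) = (v - 5)^2*(v + 3)*(v + 4)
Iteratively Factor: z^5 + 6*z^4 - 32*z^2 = (z + 4)*(z^4 + 2*z^3 - 8*z^2) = z*(z + 4)*(z^3 + 2*z^2 - 8*z) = z*(z - 2)*(z + 4)*(z^2 + 4*z) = z*(z - 2)*(z + 4)^2*(z)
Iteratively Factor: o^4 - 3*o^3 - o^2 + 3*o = (o - 3)*(o^3 - o) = o*(o - 3)*(o^2 - 1) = o*(o - 3)*(o - 1)*(o + 1)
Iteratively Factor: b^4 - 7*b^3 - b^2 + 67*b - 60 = (b - 5)*(b^3 - 2*b^2 - 11*b + 12) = (b - 5)*(b - 1)*(b^2 - b - 12) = (b - 5)*(b - 1)*(b + 3)*(b - 4)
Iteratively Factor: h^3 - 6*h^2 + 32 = (h + 2)*(h^2 - 8*h + 16) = (h - 4)*(h + 2)*(h - 4)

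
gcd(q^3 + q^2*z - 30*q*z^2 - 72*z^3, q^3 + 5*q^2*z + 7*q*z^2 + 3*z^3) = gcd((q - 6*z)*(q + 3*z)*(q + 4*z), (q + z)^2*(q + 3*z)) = q + 3*z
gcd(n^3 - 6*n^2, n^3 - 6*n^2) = n^3 - 6*n^2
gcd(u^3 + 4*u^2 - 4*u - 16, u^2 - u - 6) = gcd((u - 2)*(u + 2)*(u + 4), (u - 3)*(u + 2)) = u + 2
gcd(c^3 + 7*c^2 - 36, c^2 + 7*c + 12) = c + 3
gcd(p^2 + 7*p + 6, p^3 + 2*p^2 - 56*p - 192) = p + 6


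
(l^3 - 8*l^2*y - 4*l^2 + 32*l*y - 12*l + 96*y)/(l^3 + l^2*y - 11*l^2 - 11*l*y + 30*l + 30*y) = (l^2 - 8*l*y + 2*l - 16*y)/(l^2 + l*y - 5*l - 5*y)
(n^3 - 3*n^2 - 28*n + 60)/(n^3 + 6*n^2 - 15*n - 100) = (n^2 - 8*n + 12)/(n^2 + n - 20)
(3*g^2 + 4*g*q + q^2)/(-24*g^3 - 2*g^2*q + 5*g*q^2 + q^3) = (g + q)/(-8*g^2 + 2*g*q + q^2)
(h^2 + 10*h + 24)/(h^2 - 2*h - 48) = (h + 4)/(h - 8)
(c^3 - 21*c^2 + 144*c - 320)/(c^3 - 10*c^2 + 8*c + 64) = (c^2 - 13*c + 40)/(c^2 - 2*c - 8)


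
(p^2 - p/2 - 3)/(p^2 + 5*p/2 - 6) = (2*p^2 - p - 6)/(2*p^2 + 5*p - 12)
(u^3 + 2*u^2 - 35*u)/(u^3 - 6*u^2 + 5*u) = (u + 7)/(u - 1)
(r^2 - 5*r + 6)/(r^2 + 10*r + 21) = (r^2 - 5*r + 6)/(r^2 + 10*r + 21)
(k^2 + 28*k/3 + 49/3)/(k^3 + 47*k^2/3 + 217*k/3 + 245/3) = (3*k + 7)/(3*k^2 + 26*k + 35)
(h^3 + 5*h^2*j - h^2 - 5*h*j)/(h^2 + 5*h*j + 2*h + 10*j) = h*(h - 1)/(h + 2)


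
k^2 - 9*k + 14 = (k - 7)*(k - 2)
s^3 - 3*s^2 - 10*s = s*(s - 5)*(s + 2)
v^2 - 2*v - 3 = (v - 3)*(v + 1)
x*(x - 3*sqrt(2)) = x^2 - 3*sqrt(2)*x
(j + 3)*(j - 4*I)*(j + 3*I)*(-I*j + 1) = -I*j^4 - 3*I*j^3 - 13*I*j^2 + 12*j - 39*I*j + 36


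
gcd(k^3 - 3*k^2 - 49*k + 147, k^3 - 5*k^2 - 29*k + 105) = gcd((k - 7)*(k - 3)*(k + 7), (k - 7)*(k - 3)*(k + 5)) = k^2 - 10*k + 21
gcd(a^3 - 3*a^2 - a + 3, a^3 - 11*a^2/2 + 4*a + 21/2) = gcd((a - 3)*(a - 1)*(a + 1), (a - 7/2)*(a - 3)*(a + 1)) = a^2 - 2*a - 3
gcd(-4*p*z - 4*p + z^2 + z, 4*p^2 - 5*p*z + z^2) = -4*p + z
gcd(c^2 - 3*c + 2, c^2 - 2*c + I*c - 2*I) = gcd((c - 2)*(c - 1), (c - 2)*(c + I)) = c - 2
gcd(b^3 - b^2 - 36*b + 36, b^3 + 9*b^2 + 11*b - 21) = b - 1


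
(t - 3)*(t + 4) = t^2 + t - 12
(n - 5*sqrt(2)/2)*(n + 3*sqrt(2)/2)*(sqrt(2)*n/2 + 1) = sqrt(2)*n^3/2 - 19*sqrt(2)*n/4 - 15/2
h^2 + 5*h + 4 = (h + 1)*(h + 4)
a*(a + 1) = a^2 + a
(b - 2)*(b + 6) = b^2 + 4*b - 12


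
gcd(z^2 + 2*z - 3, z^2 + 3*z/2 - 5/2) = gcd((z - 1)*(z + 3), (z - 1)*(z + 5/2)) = z - 1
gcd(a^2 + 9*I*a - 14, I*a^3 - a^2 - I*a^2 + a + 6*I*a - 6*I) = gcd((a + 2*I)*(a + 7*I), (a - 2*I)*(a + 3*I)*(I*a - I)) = 1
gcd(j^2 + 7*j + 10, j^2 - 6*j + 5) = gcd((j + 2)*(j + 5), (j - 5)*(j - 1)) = 1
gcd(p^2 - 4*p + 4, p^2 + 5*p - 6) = 1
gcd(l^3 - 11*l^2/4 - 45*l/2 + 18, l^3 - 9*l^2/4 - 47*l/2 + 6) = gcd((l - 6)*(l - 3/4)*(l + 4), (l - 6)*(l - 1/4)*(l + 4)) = l^2 - 2*l - 24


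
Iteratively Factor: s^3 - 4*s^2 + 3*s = (s - 3)*(s^2 - s) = s*(s - 3)*(s - 1)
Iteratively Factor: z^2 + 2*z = (z + 2)*(z)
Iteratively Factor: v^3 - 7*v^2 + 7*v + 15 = (v + 1)*(v^2 - 8*v + 15) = (v - 3)*(v + 1)*(v - 5)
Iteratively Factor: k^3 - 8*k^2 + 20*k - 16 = (k - 4)*(k^2 - 4*k + 4) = (k - 4)*(k - 2)*(k - 2)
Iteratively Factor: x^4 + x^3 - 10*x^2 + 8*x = (x)*(x^3 + x^2 - 10*x + 8) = x*(x + 4)*(x^2 - 3*x + 2) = x*(x - 1)*(x + 4)*(x - 2)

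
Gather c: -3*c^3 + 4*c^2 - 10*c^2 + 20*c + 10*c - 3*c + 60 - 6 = -3*c^3 - 6*c^2 + 27*c + 54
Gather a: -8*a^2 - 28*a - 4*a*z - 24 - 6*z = -8*a^2 + a*(-4*z - 28) - 6*z - 24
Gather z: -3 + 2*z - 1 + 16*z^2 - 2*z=16*z^2 - 4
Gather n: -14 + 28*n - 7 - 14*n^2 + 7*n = -14*n^2 + 35*n - 21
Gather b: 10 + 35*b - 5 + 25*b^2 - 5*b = 25*b^2 + 30*b + 5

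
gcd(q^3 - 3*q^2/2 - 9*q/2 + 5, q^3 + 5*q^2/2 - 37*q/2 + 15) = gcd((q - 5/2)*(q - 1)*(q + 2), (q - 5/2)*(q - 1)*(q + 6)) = q^2 - 7*q/2 + 5/2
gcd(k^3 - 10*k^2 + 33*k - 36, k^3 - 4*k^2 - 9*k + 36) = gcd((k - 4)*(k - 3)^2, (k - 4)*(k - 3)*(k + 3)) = k^2 - 7*k + 12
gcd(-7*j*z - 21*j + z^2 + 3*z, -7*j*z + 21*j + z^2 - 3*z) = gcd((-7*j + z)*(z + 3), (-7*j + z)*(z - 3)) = -7*j + z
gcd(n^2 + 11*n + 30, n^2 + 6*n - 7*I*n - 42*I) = n + 6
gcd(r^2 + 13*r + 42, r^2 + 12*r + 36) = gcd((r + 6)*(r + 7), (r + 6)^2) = r + 6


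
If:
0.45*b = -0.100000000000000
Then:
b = -0.22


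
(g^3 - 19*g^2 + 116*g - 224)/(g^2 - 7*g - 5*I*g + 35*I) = (g^2 - 12*g + 32)/(g - 5*I)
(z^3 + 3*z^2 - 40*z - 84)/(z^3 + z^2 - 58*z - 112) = (z - 6)/(z - 8)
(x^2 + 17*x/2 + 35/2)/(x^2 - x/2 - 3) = (2*x^2 + 17*x + 35)/(2*x^2 - x - 6)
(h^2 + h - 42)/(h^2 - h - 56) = (h - 6)/(h - 8)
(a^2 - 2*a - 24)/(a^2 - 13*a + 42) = (a + 4)/(a - 7)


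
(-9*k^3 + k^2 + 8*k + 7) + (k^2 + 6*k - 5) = -9*k^3 + 2*k^2 + 14*k + 2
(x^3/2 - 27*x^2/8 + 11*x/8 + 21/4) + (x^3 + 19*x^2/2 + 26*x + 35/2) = 3*x^3/2 + 49*x^2/8 + 219*x/8 + 91/4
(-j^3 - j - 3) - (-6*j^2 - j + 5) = -j^3 + 6*j^2 - 8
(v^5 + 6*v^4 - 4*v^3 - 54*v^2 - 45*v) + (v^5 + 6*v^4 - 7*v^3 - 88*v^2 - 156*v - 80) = 2*v^5 + 12*v^4 - 11*v^3 - 142*v^2 - 201*v - 80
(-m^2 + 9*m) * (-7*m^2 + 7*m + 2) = 7*m^4 - 70*m^3 + 61*m^2 + 18*m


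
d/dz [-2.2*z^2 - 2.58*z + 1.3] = -4.4*z - 2.58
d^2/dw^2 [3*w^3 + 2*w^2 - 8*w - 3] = 18*w + 4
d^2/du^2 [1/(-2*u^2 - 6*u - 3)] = 4*(2*u^2 + 6*u - 2*(2*u + 3)^2 + 3)/(2*u^2 + 6*u + 3)^3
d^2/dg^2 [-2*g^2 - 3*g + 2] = -4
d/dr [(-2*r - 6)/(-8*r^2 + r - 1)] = 2*(8*r^2 - r - (r + 3)*(16*r - 1) + 1)/(8*r^2 - r + 1)^2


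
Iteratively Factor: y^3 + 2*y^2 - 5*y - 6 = (y + 3)*(y^2 - y - 2) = (y + 1)*(y + 3)*(y - 2)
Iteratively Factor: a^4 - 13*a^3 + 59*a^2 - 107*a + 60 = (a - 5)*(a^3 - 8*a^2 + 19*a - 12) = (a - 5)*(a - 4)*(a^2 - 4*a + 3) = (a - 5)*(a - 4)*(a - 1)*(a - 3)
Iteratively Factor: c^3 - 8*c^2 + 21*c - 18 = (c - 2)*(c^2 - 6*c + 9) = (c - 3)*(c - 2)*(c - 3)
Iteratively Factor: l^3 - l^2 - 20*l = (l - 5)*(l^2 + 4*l) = (l - 5)*(l + 4)*(l)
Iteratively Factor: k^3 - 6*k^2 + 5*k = (k)*(k^2 - 6*k + 5) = k*(k - 1)*(k - 5)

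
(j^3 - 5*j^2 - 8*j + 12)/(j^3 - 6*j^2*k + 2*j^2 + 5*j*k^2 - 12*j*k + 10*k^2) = (j^2 - 7*j + 6)/(j^2 - 6*j*k + 5*k^2)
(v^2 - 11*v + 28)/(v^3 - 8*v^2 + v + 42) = (v - 4)/(v^2 - v - 6)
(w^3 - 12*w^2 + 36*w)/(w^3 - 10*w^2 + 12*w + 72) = w/(w + 2)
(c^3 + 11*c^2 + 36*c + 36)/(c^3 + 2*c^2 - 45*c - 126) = (c + 2)/(c - 7)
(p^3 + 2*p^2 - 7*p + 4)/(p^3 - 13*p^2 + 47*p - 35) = (p^2 + 3*p - 4)/(p^2 - 12*p + 35)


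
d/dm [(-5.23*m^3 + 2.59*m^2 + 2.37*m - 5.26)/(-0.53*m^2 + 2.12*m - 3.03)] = (2.7719*m^4 - 22.1752*m^3 + 54.2876*m^2 - 21.271*m + 3.9701)/(0.2809*m^4 - 2.2472*m^3 + 7.7062*m^2 - 12.8472*m + 9.1809)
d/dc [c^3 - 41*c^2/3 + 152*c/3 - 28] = 3*c^2 - 82*c/3 + 152/3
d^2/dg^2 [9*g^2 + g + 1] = 18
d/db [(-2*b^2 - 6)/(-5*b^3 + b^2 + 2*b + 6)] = 2*(-5*b^4 - 47*b^2 - 6*b + 6)/(25*b^6 - 10*b^5 - 19*b^4 - 56*b^3 + 16*b^2 + 24*b + 36)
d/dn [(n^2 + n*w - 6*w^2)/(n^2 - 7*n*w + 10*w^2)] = -8*w/(n^2 - 10*n*w + 25*w^2)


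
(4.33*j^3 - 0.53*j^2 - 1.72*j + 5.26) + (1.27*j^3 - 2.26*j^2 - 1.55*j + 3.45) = 5.6*j^3 - 2.79*j^2 - 3.27*j + 8.71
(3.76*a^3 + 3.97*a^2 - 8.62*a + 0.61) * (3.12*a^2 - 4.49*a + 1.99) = 11.7312*a^5 - 4.496*a^4 - 37.2373*a^3 + 48.5073*a^2 - 19.8927*a + 1.2139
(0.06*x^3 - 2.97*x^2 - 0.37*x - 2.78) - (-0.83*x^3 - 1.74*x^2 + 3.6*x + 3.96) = 0.89*x^3 - 1.23*x^2 - 3.97*x - 6.74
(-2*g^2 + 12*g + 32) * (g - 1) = -2*g^3 + 14*g^2 + 20*g - 32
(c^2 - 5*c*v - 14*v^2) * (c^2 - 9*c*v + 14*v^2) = c^4 - 14*c^3*v + 45*c^2*v^2 + 56*c*v^3 - 196*v^4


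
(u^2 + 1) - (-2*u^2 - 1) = 3*u^2 + 2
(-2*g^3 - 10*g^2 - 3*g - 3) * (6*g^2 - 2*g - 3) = -12*g^5 - 56*g^4 + 8*g^3 + 18*g^2 + 15*g + 9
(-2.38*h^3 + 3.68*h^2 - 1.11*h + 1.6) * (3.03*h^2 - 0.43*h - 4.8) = -7.2114*h^5 + 12.1738*h^4 + 6.4783*h^3 - 12.3387*h^2 + 4.64*h - 7.68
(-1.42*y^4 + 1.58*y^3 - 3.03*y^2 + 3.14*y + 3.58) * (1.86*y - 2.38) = -2.6412*y^5 + 6.3184*y^4 - 9.3962*y^3 + 13.0518*y^2 - 0.8144*y - 8.5204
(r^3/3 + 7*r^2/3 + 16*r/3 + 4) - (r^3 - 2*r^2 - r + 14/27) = -2*r^3/3 + 13*r^2/3 + 19*r/3 + 94/27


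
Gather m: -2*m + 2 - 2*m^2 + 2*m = 2 - 2*m^2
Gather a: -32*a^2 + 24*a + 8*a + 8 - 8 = -32*a^2 + 32*a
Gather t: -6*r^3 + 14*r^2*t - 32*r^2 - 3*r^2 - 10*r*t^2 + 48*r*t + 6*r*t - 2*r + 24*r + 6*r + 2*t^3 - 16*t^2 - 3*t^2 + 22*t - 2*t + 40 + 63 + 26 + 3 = -6*r^3 - 35*r^2 + 28*r + 2*t^3 + t^2*(-10*r - 19) + t*(14*r^2 + 54*r + 20) + 132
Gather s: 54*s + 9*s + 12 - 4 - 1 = 63*s + 7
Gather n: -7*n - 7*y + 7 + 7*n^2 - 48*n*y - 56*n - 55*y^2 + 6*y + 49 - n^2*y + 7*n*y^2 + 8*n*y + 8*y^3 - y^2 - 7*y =n^2*(7 - y) + n*(7*y^2 - 40*y - 63) + 8*y^3 - 56*y^2 - 8*y + 56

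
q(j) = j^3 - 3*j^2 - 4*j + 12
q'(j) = 3*j^2 - 6*j - 4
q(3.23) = 1.48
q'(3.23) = 7.92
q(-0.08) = 12.30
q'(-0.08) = -3.50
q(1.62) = 1.90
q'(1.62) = -5.85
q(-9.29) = -1011.52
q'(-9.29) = 310.65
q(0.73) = 7.87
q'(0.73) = -6.78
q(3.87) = 9.55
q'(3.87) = 17.71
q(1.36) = 3.53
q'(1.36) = -6.61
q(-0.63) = 13.08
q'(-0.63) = 0.97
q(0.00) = 12.00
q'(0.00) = -4.00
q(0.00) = 12.00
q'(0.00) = -4.00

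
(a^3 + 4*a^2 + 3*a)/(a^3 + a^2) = (a + 3)/a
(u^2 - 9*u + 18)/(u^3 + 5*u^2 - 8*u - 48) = (u - 6)/(u^2 + 8*u + 16)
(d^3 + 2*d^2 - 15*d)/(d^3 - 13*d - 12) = d*(-d^2 - 2*d + 15)/(-d^3 + 13*d + 12)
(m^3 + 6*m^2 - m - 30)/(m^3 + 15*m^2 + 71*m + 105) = (m - 2)/(m + 7)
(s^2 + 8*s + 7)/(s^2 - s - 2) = (s + 7)/(s - 2)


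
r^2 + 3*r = r*(r + 3)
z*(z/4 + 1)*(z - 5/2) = z^3/4 + 3*z^2/8 - 5*z/2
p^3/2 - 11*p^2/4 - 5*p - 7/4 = (p/2 + 1/2)*(p - 7)*(p + 1/2)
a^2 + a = a*(a + 1)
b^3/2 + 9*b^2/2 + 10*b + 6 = (b/2 + 1)*(b + 1)*(b + 6)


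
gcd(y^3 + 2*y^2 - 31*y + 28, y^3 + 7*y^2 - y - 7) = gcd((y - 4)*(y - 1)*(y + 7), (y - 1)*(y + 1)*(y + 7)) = y^2 + 6*y - 7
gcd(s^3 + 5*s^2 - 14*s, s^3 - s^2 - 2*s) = s^2 - 2*s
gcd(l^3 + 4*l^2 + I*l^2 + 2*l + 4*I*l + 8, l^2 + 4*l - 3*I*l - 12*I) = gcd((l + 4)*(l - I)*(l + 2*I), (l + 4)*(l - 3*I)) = l + 4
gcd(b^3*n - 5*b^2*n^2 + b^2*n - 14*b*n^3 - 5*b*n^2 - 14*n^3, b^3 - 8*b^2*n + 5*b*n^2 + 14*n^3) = b - 7*n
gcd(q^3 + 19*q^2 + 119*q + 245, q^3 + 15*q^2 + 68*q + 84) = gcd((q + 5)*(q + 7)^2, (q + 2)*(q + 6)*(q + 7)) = q + 7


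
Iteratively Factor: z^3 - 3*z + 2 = (z - 1)*(z^2 + z - 2) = (z - 1)^2*(z + 2)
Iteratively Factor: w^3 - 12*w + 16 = (w + 4)*(w^2 - 4*w + 4) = (w - 2)*(w + 4)*(w - 2)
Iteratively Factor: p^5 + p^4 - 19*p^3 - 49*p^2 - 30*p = (p + 3)*(p^4 - 2*p^3 - 13*p^2 - 10*p) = p*(p + 3)*(p^3 - 2*p^2 - 13*p - 10) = p*(p - 5)*(p + 3)*(p^2 + 3*p + 2) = p*(p - 5)*(p + 2)*(p + 3)*(p + 1)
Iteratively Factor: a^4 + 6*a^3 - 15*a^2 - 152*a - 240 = (a + 3)*(a^3 + 3*a^2 - 24*a - 80) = (a - 5)*(a + 3)*(a^2 + 8*a + 16) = (a - 5)*(a + 3)*(a + 4)*(a + 4)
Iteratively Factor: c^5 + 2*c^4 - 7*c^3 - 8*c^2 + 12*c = (c - 1)*(c^4 + 3*c^3 - 4*c^2 - 12*c) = (c - 1)*(c + 3)*(c^3 - 4*c) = (c - 2)*(c - 1)*(c + 3)*(c^2 + 2*c) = (c - 2)*(c - 1)*(c + 2)*(c + 3)*(c)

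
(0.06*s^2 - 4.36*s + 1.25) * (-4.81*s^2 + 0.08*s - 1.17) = -0.2886*s^4 + 20.9764*s^3 - 6.4315*s^2 + 5.2012*s - 1.4625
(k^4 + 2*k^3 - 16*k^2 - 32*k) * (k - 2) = k^5 - 20*k^3 + 64*k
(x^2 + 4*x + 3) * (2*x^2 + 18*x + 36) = 2*x^4 + 26*x^3 + 114*x^2 + 198*x + 108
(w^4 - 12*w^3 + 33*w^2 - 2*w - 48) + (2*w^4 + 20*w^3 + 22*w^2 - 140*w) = 3*w^4 + 8*w^3 + 55*w^2 - 142*w - 48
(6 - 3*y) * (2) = 12 - 6*y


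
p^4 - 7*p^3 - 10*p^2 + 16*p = p*(p - 8)*(p - 1)*(p + 2)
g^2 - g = g*(g - 1)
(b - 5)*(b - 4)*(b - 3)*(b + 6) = b^4 - 6*b^3 - 25*b^2 + 222*b - 360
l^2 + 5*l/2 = l*(l + 5/2)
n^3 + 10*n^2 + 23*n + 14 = (n + 1)*(n + 2)*(n + 7)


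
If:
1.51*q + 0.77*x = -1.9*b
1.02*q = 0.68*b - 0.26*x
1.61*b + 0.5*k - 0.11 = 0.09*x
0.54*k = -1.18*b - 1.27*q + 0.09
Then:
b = -0.01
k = 0.29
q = -0.04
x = 0.11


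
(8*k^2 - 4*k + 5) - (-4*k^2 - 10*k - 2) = 12*k^2 + 6*k + 7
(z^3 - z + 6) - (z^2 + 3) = z^3 - z^2 - z + 3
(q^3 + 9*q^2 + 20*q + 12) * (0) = 0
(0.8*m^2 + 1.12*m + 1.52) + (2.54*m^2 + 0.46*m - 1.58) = 3.34*m^2 + 1.58*m - 0.0600000000000001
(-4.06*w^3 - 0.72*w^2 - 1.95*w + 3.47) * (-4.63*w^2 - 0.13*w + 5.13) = 18.7978*w^5 + 3.8614*w^4 - 11.7057*w^3 - 19.5062*w^2 - 10.4546*w + 17.8011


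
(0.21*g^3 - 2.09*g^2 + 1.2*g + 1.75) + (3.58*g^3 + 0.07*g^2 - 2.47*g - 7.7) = 3.79*g^3 - 2.02*g^2 - 1.27*g - 5.95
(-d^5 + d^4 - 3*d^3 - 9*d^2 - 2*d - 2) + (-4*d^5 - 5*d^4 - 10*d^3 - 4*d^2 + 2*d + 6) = -5*d^5 - 4*d^4 - 13*d^3 - 13*d^2 + 4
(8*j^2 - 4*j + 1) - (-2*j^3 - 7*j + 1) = 2*j^3 + 8*j^2 + 3*j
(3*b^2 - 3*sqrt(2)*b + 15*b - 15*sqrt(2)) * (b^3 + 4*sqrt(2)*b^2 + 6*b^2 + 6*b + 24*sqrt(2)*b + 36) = 3*b^5 + 9*sqrt(2)*b^4 + 33*b^4 + 84*b^3 + 99*sqrt(2)*b^3 - 66*b^2 + 252*sqrt(2)*b^2 - 198*sqrt(2)*b - 180*b - 540*sqrt(2)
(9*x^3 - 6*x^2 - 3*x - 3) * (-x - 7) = -9*x^4 - 57*x^3 + 45*x^2 + 24*x + 21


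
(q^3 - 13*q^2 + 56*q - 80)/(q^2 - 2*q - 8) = (q^2 - 9*q + 20)/(q + 2)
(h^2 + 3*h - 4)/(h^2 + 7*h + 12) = (h - 1)/(h + 3)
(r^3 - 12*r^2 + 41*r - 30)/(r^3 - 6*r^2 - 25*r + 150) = (r - 1)/(r + 5)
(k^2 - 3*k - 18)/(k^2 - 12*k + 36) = (k + 3)/(k - 6)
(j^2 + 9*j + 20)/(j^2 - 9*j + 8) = (j^2 + 9*j + 20)/(j^2 - 9*j + 8)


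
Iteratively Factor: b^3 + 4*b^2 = (b)*(b^2 + 4*b) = b*(b + 4)*(b)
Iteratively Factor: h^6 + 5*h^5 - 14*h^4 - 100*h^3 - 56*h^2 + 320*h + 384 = (h + 2)*(h^5 + 3*h^4 - 20*h^3 - 60*h^2 + 64*h + 192) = (h + 2)*(h + 3)*(h^4 - 20*h^2 + 64) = (h - 4)*(h + 2)*(h + 3)*(h^3 + 4*h^2 - 4*h - 16) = (h - 4)*(h + 2)*(h + 3)*(h + 4)*(h^2 - 4) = (h - 4)*(h - 2)*(h + 2)*(h + 3)*(h + 4)*(h + 2)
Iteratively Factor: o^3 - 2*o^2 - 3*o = (o - 3)*(o^2 + o) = o*(o - 3)*(o + 1)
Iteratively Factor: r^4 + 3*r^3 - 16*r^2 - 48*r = (r - 4)*(r^3 + 7*r^2 + 12*r) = (r - 4)*(r + 4)*(r^2 + 3*r) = (r - 4)*(r + 3)*(r + 4)*(r)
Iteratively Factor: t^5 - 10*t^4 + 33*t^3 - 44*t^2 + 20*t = (t - 5)*(t^4 - 5*t^3 + 8*t^2 - 4*t) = (t - 5)*(t - 2)*(t^3 - 3*t^2 + 2*t) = t*(t - 5)*(t - 2)*(t^2 - 3*t + 2) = t*(t - 5)*(t - 2)*(t - 1)*(t - 2)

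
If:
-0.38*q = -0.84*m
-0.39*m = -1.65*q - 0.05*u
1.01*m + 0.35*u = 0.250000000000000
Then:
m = -0.01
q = -0.03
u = 0.75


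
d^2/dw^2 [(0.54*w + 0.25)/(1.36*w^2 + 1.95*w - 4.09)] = ((0.54*w + 0.25)*(2.72*w + 1.95)*(5.44*w + 3.9) - (4.4064*w + 2.786)*(1.36*w^2 + 1.95*w - 4.09))/(1.36*w^2 + 1.95*w - 4.09)^3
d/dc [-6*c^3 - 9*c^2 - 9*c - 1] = -18*c^2 - 18*c - 9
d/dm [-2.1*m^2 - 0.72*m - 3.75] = -4.2*m - 0.72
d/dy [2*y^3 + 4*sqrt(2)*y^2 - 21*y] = 6*y^2 + 8*sqrt(2)*y - 21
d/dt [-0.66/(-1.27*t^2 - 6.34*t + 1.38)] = (-1.6764*t - 4.1844)/(1.27*t^2 + 6.34*t - 1.38)^2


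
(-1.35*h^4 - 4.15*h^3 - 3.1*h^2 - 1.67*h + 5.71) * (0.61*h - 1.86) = -0.8235*h^5 - 0.0205000000000002*h^4 + 5.828*h^3 + 4.7473*h^2 + 6.5893*h - 10.6206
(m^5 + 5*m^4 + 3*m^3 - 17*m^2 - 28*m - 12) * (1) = m^5 + 5*m^4 + 3*m^3 - 17*m^2 - 28*m - 12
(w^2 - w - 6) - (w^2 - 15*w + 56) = 14*w - 62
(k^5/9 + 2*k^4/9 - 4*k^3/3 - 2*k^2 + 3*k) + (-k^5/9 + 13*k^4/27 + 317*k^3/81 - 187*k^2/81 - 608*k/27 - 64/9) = 19*k^4/27 + 209*k^3/81 - 349*k^2/81 - 527*k/27 - 64/9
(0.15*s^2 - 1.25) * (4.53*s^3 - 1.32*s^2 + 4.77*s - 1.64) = 0.6795*s^5 - 0.198*s^4 - 4.947*s^3 + 1.404*s^2 - 5.9625*s + 2.05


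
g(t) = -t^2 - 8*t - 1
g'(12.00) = -32.00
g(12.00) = -241.00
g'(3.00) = -14.00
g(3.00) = -34.00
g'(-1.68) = -4.64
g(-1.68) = 9.62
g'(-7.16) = 6.32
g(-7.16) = 5.01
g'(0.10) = -8.20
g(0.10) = -1.81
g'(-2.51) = -2.98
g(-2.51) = 12.78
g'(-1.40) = -5.20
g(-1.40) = 8.24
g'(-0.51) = -6.98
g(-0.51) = 2.82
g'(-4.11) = 0.22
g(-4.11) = 14.99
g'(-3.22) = -1.56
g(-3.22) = 14.39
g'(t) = -2*t - 8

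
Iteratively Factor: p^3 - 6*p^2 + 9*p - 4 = (p - 1)*(p^2 - 5*p + 4) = (p - 1)^2*(p - 4)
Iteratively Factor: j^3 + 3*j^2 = (j)*(j^2 + 3*j) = j^2*(j + 3)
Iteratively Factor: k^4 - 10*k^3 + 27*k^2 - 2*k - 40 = (k - 5)*(k^3 - 5*k^2 + 2*k + 8) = (k - 5)*(k + 1)*(k^2 - 6*k + 8) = (k - 5)*(k - 4)*(k + 1)*(k - 2)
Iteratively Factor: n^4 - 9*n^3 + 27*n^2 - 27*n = (n - 3)*(n^3 - 6*n^2 + 9*n) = n*(n - 3)*(n^2 - 6*n + 9) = n*(n - 3)^2*(n - 3)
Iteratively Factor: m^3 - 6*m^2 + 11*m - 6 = (m - 2)*(m^2 - 4*m + 3) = (m - 2)*(m - 1)*(m - 3)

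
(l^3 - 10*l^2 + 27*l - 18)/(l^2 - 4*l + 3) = l - 6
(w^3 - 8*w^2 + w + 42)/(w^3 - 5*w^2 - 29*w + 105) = (w + 2)/(w + 5)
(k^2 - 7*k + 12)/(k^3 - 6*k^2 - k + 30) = (k - 4)/(k^2 - 3*k - 10)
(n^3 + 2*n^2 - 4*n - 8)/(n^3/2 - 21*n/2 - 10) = 2*(-n^3 - 2*n^2 + 4*n + 8)/(-n^3 + 21*n + 20)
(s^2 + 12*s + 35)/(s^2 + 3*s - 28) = (s + 5)/(s - 4)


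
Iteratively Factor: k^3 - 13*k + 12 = (k - 1)*(k^2 + k - 12) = (k - 1)*(k + 4)*(k - 3)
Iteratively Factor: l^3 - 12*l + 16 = (l - 2)*(l^2 + 2*l - 8) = (l - 2)*(l + 4)*(l - 2)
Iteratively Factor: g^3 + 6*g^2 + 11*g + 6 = (g + 1)*(g^2 + 5*g + 6) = (g + 1)*(g + 2)*(g + 3)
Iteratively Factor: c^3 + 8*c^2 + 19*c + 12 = (c + 4)*(c^2 + 4*c + 3) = (c + 3)*(c + 4)*(c + 1)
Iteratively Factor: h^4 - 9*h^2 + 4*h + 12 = (h + 3)*(h^3 - 3*h^2 + 4) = (h - 2)*(h + 3)*(h^2 - h - 2) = (h - 2)^2*(h + 3)*(h + 1)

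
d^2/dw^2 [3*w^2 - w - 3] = 6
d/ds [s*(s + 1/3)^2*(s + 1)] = 4*s^3 + 5*s^2 + 14*s/9 + 1/9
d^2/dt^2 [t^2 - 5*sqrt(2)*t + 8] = 2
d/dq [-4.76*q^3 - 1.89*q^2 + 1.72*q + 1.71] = -14.28*q^2 - 3.78*q + 1.72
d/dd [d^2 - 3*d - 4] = 2*d - 3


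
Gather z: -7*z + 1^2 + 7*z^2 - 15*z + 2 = 7*z^2 - 22*z + 3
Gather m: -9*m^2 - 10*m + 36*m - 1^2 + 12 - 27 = -9*m^2 + 26*m - 16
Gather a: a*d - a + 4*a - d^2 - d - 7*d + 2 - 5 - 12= a*(d + 3) - d^2 - 8*d - 15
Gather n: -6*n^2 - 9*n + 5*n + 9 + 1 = -6*n^2 - 4*n + 10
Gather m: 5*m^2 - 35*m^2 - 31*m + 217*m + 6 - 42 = -30*m^2 + 186*m - 36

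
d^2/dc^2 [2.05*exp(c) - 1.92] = 2.05*exp(c)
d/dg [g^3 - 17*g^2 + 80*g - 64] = 3*g^2 - 34*g + 80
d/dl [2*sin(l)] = 2*cos(l)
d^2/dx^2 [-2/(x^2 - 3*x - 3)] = 4*(-x^2 + 3*x + (2*x - 3)^2 + 3)/(-x^2 + 3*x + 3)^3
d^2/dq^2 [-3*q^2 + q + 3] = -6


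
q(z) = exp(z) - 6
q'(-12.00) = 0.00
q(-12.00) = -6.00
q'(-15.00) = 0.00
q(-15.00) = -6.00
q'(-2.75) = 0.06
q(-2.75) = -5.94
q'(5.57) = 262.43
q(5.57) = 256.43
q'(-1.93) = 0.15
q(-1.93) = -5.85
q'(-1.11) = 0.33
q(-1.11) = -5.67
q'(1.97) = 7.17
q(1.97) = 1.17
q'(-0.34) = 0.71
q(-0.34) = -5.29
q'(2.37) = 10.70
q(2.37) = 4.70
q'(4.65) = 104.58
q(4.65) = 98.58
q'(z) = exp(z)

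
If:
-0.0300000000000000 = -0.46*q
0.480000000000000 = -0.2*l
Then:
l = -2.40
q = 0.07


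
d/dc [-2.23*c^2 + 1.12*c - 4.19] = 1.12 - 4.46*c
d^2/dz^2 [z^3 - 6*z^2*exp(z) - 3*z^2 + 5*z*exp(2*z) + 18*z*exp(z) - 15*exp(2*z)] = -6*z^2*exp(z) + 20*z*exp(2*z) - 6*z*exp(z) + 6*z - 40*exp(2*z) + 24*exp(z) - 6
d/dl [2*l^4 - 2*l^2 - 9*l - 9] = 8*l^3 - 4*l - 9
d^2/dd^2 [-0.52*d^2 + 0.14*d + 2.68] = -1.04000000000000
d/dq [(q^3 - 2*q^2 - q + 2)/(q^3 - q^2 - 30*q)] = (q^4 - 58*q^3 + 53*q^2 + 4*q + 60)/(q^2*(q^4 - 2*q^3 - 59*q^2 + 60*q + 900))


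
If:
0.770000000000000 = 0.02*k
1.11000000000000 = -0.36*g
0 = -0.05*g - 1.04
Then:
No Solution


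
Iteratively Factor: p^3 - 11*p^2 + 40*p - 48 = (p - 3)*(p^2 - 8*p + 16) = (p - 4)*(p - 3)*(p - 4)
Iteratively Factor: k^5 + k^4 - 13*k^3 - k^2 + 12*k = (k - 3)*(k^4 + 4*k^3 - k^2 - 4*k) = (k - 3)*(k + 1)*(k^3 + 3*k^2 - 4*k) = (k - 3)*(k + 1)*(k + 4)*(k^2 - k) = (k - 3)*(k - 1)*(k + 1)*(k + 4)*(k)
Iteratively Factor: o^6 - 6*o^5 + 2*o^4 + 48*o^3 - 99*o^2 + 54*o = (o)*(o^5 - 6*o^4 + 2*o^3 + 48*o^2 - 99*o + 54) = o*(o - 2)*(o^4 - 4*o^3 - 6*o^2 + 36*o - 27) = o*(o - 3)*(o - 2)*(o^3 - o^2 - 9*o + 9) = o*(o - 3)^2*(o - 2)*(o^2 + 2*o - 3) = o*(o - 3)^2*(o - 2)*(o - 1)*(o + 3)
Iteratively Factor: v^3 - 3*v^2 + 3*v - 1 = (v - 1)*(v^2 - 2*v + 1) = (v - 1)^2*(v - 1)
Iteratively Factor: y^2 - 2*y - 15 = (y - 5)*(y + 3)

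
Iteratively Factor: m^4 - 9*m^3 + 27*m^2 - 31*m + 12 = (m - 1)*(m^3 - 8*m^2 + 19*m - 12) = (m - 3)*(m - 1)*(m^2 - 5*m + 4) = (m - 4)*(m - 3)*(m - 1)*(m - 1)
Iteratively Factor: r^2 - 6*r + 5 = (r - 1)*(r - 5)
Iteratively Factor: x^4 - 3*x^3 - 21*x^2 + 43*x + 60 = (x + 4)*(x^3 - 7*x^2 + 7*x + 15) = (x - 5)*(x + 4)*(x^2 - 2*x - 3) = (x - 5)*(x - 3)*(x + 4)*(x + 1)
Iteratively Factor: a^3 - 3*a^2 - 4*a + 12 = (a - 3)*(a^2 - 4) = (a - 3)*(a - 2)*(a + 2)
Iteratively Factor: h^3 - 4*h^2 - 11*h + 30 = (h + 3)*(h^2 - 7*h + 10) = (h - 5)*(h + 3)*(h - 2)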